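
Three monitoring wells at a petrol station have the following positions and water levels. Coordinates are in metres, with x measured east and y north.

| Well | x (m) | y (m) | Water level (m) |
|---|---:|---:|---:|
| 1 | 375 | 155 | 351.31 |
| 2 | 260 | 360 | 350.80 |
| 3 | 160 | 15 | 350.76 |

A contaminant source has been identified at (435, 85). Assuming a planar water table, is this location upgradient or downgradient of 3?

upgradient

Three-point gradient (reference 1): Δ to 2 = (-115, 205, -0.51), Δ to 3 = (-215, -140, -0.55).
∂h/∂x = +0.003060, ∂h/∂y = -0.0007711 (det = 60175).
Head at (435, 85) = 351.31 + (+0.003060)·(60) + (-0.0007711)·(-70) = 351.55 m.
That is higher than the 350.76 m at 3, so the point is upgradient.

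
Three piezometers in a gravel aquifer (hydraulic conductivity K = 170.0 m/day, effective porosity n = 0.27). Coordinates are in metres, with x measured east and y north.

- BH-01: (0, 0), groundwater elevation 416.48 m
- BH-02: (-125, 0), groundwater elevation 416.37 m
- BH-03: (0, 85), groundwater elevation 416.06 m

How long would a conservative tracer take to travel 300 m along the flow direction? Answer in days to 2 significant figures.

∂h/∂x = (416.37 − 416.48) / (-125 − 0) = +0.0008800
∂h/∂y = (416.06 − 416.48) / (85 − 0) = -0.004941
|∇h| = √(0.0008800² + -0.004941²) = 0.005019
Seepage velocity v = K·i/n = 170.0 × 0.005019 / 0.27 = 3.16 m/day.
t = 300 / 3.16 = 94.94 days.

95 days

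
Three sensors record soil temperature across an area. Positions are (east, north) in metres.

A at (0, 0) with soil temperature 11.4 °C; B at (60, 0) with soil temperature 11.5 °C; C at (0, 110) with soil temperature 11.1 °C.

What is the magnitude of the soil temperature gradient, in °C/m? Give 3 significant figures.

0.00320 °C/m

∂T/∂x = (11.5 − 11.4) / (60 − 0) = +0.001667
∂T/∂y = (11.1 − 11.4) / (110 − 0) = -0.002727
|∇f| = √(0.001667² + -0.002727²) = 0.003196 °C/m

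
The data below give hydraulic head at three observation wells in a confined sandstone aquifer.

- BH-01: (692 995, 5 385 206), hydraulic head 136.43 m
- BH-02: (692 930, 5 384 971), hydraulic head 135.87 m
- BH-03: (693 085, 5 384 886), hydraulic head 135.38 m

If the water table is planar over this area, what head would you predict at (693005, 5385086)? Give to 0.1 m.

136.1 m

Taking BH-01 as reference: BH-02−BH-01 = (-65, -235, -0.56); BH-03−BH-01 = (90, -320, -1.05).
Determinant of the coordinate differences = (-65)·(-320) − 90·(-235) = 41950.
∂h/∂x = [(-0.56)·(-320) − (-1.05)·(-235)] / 41950 = -0.001610
∂h/∂y = [(-65)·(-1.05) − 90·(-0.56)] / 41950 = +0.002828
h(693005, 5385086) = 136.43 + (-0.001610)·(10) + (+0.002828)·(-120) = 136.43 -0.016 -0.339 = 136.074 m.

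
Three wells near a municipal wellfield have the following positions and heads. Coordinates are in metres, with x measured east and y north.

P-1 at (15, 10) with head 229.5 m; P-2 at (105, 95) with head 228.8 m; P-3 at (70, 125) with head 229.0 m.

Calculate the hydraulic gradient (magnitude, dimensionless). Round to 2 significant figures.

0.0068

With h = a·x + b·y + c and P-1 as origin, the differences give:
  90·a + 85·b = -0.7
  55·a + 115·b = -0.5
Eliminate b (×115 and ×85, subtract): 5675·a = -38.00 → a = ∂h/∂x = -0.006696
Back-substitute: b = ∂h/∂y = -0.001145.
|∇h| = √(-0.006696² + -0.001145²) = 0.006793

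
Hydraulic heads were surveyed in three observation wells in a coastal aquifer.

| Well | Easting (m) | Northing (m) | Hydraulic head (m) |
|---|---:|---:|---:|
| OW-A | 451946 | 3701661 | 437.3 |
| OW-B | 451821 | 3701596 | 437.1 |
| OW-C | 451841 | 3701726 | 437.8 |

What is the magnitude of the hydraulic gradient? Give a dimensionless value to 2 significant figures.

With h = a·x + b·y + c and OW-A as origin, the differences give:
  (-125)·a + (-65)·b = -0.2
  (-105)·a + 65·b = +0.5
Eliminate b (×65 and ×(-65), subtract): -14950·a = 19.50 → a = ∂h/∂x = -0.001304
Back-substitute: b = ∂h/∂y = +0.005585.
|∇h| = √(-0.001304² + 0.005585²) = 0.005735

0.0057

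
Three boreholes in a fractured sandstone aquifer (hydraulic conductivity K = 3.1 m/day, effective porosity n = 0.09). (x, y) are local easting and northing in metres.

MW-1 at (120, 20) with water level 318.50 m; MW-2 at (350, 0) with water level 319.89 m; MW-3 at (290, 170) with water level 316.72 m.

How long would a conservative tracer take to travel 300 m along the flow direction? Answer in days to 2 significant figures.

490 days

Differences from MW-1: to MW-2 (Δx, Δy, Δh) = (230, -20, +1.39); to MW-3 = (170, 150, -1.78).
Solve a·Δx + b·Δy = Δh: det = 230·150 − 170·(-20) = 37900.
∂h/∂x = [(+1.39)·150 − (-1.78)·(-20)] / 37900 = +0.004562
∂h/∂y = [230·(-1.78) − 170·(+1.39)] / 37900 = -0.01704
|∇h| = √(0.004562² + -0.01704²) = 0.01764
Seepage velocity v = K·i/n = 3.1 × 0.01764 / 0.09 = 0.6076 m/day.
t = 300 / 0.6076 = 493.7 days.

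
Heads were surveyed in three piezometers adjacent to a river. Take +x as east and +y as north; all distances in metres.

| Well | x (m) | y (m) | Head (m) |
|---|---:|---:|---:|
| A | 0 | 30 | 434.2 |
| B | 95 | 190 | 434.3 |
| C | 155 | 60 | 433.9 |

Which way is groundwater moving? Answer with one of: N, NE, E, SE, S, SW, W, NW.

Differences from A: to B (Δx, Δy, Δh) = (95, 160, +0.1); to C = (155, 30, -0.3).
Solve a·Δx + b·Δy = Δh: det = 95·30 − 155·160 = -21950.
∂h/∂x = [(+0.1)·30 − (-0.3)·160] / -21950 = -0.002323
∂h/∂y = [95·(-0.3) − 155·(+0.1)] / -21950 = +0.002005
Flow = −∇h = (+0.002323 east, -0.002005 north), which points southeast.

SE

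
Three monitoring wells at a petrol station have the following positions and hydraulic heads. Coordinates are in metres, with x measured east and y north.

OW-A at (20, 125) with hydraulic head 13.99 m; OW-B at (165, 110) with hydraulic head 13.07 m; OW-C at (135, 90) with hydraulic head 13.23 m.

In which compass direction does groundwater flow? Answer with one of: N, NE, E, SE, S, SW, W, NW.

E

Differences from OW-A: to OW-B (Δx, Δy, Δh) = (145, -15, -0.92); to OW-C = (115, -35, -0.76).
Solve a·Δx + b·Δy = Δh: det = 145·(-35) − 115·(-15) = -3350.
∂h/∂x = [(-0.92)·(-35) − (-0.76)·(-15)] / -3350 = -0.006209
∂h/∂y = [145·(-0.76) − 115·(-0.92)] / -3350 = +0.001313
Flow = −∇h = (+0.006209 east, -0.001313 north), which points east.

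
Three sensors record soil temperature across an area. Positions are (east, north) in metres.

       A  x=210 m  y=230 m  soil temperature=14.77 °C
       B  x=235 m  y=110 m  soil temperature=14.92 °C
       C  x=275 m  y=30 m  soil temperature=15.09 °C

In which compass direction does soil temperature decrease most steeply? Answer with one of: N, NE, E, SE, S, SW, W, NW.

Taking A as reference: B−A = (25, -120, +0.15); C−A = (65, -200, +0.32).
Determinant of the coordinate differences = 25·(-200) − 65·(-120) = 2800.
∂T/∂x = [(+0.15)·(-200) − (+0.32)·(-120)] / 2800 = +0.003000
∂T/∂y = [25·(+0.32) − 65·(+0.15)] / 2800 = -0.0006250
Steepest decrease is along −∇f = (-0.003000 E, +0.0006250 N) → west.

W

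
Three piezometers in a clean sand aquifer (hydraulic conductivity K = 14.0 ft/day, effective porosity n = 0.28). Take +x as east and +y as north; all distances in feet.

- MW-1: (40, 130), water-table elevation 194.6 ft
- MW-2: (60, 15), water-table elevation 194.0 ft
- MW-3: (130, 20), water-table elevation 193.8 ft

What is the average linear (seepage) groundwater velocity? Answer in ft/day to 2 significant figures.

With h = a·x + b·y + c and MW-1 as origin, the differences give:
  20·a + (-115)·b = -0.6
  90·a + (-110)·b = -0.8
Eliminate b (×(-110) and ×(-115), subtract): 8150·a = -26.00 → a = ∂h/∂x = -0.003190
Back-substitute: b = ∂h/∂y = +0.004663.
|∇h| = √(-0.003190² + 0.004663²) = 0.00565
Seepage velocity v = K·i/n = 14.0 × 0.00565 / 0.28 = 0.2825 ft/day.

0.28 ft/day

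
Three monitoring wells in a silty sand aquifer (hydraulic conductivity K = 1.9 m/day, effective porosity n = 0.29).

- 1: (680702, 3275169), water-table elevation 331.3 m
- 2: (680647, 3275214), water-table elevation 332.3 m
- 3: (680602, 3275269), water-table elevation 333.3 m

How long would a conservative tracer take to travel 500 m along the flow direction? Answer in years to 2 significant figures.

Taking 1 as reference: 2−1 = (-55, 45, +1.0); 3−1 = (-100, 100, +2.0).
Solve a·Δx + b·Δy = Δh: det = (-55)·100 − (-100)·45 = -1000.
∂h/∂x = [(+1.0)·100 − (+2.0)·45] / -1000 = -0.01000
∂h/∂y = [(-55)·(+2.0) − (-100)·(+1.0)] / -1000 = +0.01000
|∇h| = √(-0.01000² + 0.01000²) = 0.01414
Seepage velocity v = K·i/n = 1.9 × 0.01414 / 0.29 = 0.09264 m/day.
t = 500 / 0.09264 = 5397 days = 14.8 years.

15 years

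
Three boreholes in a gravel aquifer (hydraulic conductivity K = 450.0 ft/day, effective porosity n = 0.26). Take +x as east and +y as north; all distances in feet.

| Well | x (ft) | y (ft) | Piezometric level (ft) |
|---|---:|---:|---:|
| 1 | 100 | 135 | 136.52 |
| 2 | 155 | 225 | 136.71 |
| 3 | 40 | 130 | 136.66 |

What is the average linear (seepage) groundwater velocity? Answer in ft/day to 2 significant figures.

7.9 ft/day

Three-point gradient (reference 1): Δ to 2 = (55, 90, +0.19), Δ to 3 = (-60, -5, +0.14).
∂h/∂x = -0.002644, ∂h/∂y = +0.003727 (det = 5125).
|∇h| = √(-0.002644² + 0.003727²) = 0.00457
Seepage velocity v = K·i/n = 450.0 × 0.00457 / 0.26 = 7.91 ft/day.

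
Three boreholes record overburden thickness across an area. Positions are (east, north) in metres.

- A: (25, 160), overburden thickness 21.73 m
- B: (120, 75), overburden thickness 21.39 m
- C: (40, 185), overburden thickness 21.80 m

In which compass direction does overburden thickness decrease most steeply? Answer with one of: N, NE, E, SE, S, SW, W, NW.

Three-point gradient (reference A): Δ to B = (95, -85, -0.34), Δ to C = (15, 25, +0.07).
∂d/∂x = -0.0006986, ∂d/∂y = +0.003219 (det = 3650).
Steepest decrease is along −∇f = (+0.0006986 E, -0.003219 N) → south.

S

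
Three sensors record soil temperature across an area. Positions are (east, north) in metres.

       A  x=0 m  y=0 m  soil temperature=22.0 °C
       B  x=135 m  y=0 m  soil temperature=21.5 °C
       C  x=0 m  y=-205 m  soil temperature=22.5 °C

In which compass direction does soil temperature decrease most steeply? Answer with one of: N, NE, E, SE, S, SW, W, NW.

NE

∂T/∂x = (21.5 − 22.0) / (135 − 0) = -0.003704
∂T/∂y = (22.5 − 22.0) / (-205 − 0) = -0.002439
Steepest decrease is along −∇f = (+0.003704 E, +0.002439 N) → northeast.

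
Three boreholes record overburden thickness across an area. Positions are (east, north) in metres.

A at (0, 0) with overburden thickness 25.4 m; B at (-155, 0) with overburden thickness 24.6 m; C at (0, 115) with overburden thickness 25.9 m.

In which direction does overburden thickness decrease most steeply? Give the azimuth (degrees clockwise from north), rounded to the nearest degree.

230°

∂d/∂x = (24.6 − 25.4) / (-155 − 0) = +0.005161
∂d/∂y = (25.9 − 25.4) / (115 − 0) = +0.004348
Steepest decrease is along −∇f: components (-0.005161 E, -0.004348 N).
Azimuth = atan2(-0.005161, -0.004348) = 229.9° ≈ 230°.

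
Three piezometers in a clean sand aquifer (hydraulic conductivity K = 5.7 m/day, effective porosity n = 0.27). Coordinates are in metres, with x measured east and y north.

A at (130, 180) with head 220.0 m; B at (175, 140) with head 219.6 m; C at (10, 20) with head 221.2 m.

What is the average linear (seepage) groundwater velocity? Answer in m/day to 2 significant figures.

Three-point gradient (reference A): Δ to B = (45, -40, -0.4), Δ to C = (-120, -160, +1.2).
∂h/∂x = -0.009333, ∂h/∂y = -0.0005000 (det = -12000).
|∇h| = √(-0.009333² + -0.0005000²) = 0.009346
Seepage velocity v = K·i/n = 5.7 × 0.009346 / 0.27 = 0.1973 m/day.

0.20 m/day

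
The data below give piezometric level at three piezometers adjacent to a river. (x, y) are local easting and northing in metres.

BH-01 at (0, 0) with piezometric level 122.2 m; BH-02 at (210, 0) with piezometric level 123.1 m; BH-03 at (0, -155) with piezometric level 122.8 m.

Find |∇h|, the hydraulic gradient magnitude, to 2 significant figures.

∂h/∂x = (123.1 − 122.2) / (210 − 0) = +0.004286
∂h/∂y = (122.8 − 122.2) / (-155 − 0) = -0.003871
|∇h| = √(0.004286² + -0.003871²) = 0.005775

0.0058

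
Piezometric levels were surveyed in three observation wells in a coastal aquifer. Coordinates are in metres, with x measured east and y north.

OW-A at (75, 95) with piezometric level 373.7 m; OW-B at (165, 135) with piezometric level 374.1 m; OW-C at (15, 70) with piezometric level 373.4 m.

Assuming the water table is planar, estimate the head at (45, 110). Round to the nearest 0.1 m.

373.0 m

With h = a·x + b·y + c and OW-A as origin, the differences give:
  90·a + 40·b = +0.4
  (-60)·a + (-25)·b = -0.3
Eliminate b (×(-25) and ×40, subtract): 150·a = 2.00 → a = ∂h/∂x = +0.01333
Back-substitute: b = ∂h/∂y = -0.02000.
h(45, 110) = 373.7 + (+0.01333)·(-30) + (-0.02000)·(15) = 373.7 -0.400 -0.300 = 373.000 m.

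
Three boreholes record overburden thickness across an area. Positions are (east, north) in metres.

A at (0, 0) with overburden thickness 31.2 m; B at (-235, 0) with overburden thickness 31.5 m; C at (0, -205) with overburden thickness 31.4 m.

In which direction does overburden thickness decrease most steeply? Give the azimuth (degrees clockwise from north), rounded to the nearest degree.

053°

∂d/∂x = (31.5 − 31.2) / (-235 − 0) = -0.001277
∂d/∂y = (31.4 − 31.2) / (-205 − 0) = -0.0009756
Steepest decrease is along −∇f: components (+0.001277 E, +0.0009756 N).
Azimuth = atan2(+0.001277, +0.0009756) = 52.6° ≈ 053°.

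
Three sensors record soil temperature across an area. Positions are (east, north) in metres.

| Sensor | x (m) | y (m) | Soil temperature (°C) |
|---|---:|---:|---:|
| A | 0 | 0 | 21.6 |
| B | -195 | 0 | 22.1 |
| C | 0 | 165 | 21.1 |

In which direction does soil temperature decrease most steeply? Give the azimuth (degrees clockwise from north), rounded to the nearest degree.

040°

∂T/∂x = (22.1 − 21.6) / (-195 − 0) = -0.002564
∂T/∂y = (21.1 − 21.6) / (165 − 0) = -0.003030
Steepest decrease is along −∇f: components (+0.002564 E, +0.003030 N).
Azimuth = atan2(+0.002564, +0.003030) = 40.2° ≈ 040°.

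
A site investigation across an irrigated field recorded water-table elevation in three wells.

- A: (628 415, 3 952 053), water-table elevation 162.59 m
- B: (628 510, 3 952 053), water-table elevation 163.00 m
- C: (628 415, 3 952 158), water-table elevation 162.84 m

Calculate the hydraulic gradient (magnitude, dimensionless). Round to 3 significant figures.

∂h/∂x = (163.00 − 162.59) / (628510 − 628415) = +0.004316
∂h/∂y = (162.84 − 162.59) / (3952158 − 3952053) = +0.002381
|∇h| = √(0.004316² + 0.002381²) = 0.004929

0.00493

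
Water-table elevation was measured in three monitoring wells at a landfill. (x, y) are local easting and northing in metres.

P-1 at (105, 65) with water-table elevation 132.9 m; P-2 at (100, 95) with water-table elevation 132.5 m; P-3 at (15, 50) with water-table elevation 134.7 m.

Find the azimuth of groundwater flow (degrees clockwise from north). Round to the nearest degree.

047°

With h = a·x + b·y + c and P-1 as origin, the differences give:
  (-5)·a + 30·b = -0.4
  (-90)·a + (-15)·b = +1.8
Eliminate b (×(-15) and ×30, subtract): 2775·a = -48.00 → a = ∂h/∂x = -0.01730
Back-substitute: b = ∂h/∂y = -0.01622.
Flow direction (−∇h) has components (+0.01730 E, +0.01622 N).
Azimuth = atan2(E, N) = atan2(+0.01730, +0.01622) = 46.8° ≈ 047°.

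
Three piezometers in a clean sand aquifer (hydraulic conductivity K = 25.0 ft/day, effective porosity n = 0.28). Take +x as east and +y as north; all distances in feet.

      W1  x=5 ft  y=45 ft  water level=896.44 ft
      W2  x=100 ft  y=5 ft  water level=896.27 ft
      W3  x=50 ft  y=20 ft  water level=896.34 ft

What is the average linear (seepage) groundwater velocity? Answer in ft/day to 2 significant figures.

0.29 ft/day

Differences from W1: to W2 (Δx, Δy, Δh) = (95, -40, -0.17); to W3 = (45, -25, -0.10).
Determinant of the coordinate differences = 95·(-25) − 45·(-40) = -575.
∂h/∂x = [(-0.17)·(-25) − (-0.10)·(-40)] / -575 = -0.0004348
∂h/∂y = [95·(-0.10) − 45·(-0.17)] / -575 = +0.003217
|∇h| = √(-0.0004348² + 0.003217²) = 0.003246
Seepage velocity v = K·i/n = 25.0 × 0.003246 / 0.28 = 0.2898 ft/day.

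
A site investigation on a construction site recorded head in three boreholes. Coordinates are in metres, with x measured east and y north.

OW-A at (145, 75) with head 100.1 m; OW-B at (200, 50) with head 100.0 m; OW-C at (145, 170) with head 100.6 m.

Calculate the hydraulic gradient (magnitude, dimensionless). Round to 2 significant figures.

Differences from OW-A: to OW-B (Δx, Δy, Δh) = (55, -25, -0.1); to OW-C = (0, 95, +0.5).
Solve a·Δx + b·Δy = Δh: det = 55·95 − 0·(-25) = 5225.
∂h/∂x = [(-0.1)·95 − (+0.5)·(-25)] / 5225 = +0.0005742
∂h/∂y = [55·(+0.5) − 0·(-0.1)] / 5225 = +0.005263
|∇h| = √(0.0005742² + 0.005263²) = 0.005294

0.0053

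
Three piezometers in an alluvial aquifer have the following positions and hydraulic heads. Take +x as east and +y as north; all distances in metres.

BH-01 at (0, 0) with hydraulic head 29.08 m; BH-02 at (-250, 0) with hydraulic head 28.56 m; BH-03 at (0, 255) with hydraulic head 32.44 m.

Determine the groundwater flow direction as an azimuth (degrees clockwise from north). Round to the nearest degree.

∂h/∂x = (28.56 − 29.08) / (-250 − 0) = +0.002080
∂h/∂y = (32.44 − 29.08) / (255 − 0) = +0.01318
Flow direction (−∇h) has components (-0.002080 E, -0.01318 N).
Azimuth = atan2(E, N) = atan2(-0.002080, -0.01318) = 189.0° ≈ 189°.

189°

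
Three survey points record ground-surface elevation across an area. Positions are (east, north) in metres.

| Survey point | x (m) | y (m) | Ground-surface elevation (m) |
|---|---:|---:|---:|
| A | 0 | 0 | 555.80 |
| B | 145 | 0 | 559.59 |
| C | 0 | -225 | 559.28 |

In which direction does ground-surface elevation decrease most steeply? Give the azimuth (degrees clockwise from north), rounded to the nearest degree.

∂z/∂x = (559.59 − 555.80) / (145 − 0) = +0.02614
∂z/∂y = (559.28 − 555.80) / (-225 − 0) = -0.01547
Steepest decrease is along −∇f: components (-0.02614 E, +0.01547 N).
Azimuth = atan2(-0.02614, +0.01547) = 300.6° ≈ 301°.

301°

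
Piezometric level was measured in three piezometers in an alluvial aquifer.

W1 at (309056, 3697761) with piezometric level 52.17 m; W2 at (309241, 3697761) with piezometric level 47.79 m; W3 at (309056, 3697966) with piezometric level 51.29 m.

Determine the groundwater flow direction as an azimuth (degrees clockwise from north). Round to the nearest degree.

∂h/∂x = (47.79 − 52.17) / (309241 − 309056) = -0.02368
∂h/∂y = (51.29 − 52.17) / (3697966 − 3697761) = -0.004293
Flow direction (−∇h) has components (+0.02368 E, +0.004293 N).
Azimuth = atan2(E, N) = atan2(+0.02368, +0.004293) = 79.7° ≈ 080°.

080°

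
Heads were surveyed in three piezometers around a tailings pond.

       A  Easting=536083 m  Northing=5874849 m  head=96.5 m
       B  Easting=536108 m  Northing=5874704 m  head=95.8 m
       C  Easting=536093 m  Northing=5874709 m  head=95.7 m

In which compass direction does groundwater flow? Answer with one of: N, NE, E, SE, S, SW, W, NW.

SW

With h = a·x + b·y + c and A as origin, the differences give:
  25·a + (-145)·b = -0.7
  10·a + (-140)·b = -0.8
Eliminate b (×(-140) and ×(-145), subtract): -2050·a = -18.00 → a = ∂h/∂x = +0.008780
Back-substitute: b = ∂h/∂y = +0.006341.
Flow = −∇h = (-0.008780 east, -0.006341 north), which points southwest.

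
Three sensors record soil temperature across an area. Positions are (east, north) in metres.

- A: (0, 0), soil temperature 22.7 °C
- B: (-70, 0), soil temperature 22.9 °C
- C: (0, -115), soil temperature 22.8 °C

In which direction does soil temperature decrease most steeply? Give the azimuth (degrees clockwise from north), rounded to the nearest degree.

073°

∂T/∂x = (22.9 − 22.7) / (-70 − 0) = -0.002857
∂T/∂y = (22.8 − 22.7) / (-115 − 0) = -0.0008696
Steepest decrease is along −∇f: components (+0.002857 E, +0.0008696 N).
Azimuth = atan2(+0.002857, +0.0008696) = 73.1° ≈ 073°.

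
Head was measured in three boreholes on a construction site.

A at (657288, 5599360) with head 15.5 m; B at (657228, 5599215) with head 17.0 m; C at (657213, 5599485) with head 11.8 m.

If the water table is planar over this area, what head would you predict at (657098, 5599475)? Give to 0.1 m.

9.8 m

Differences from A: to B (Δx, Δy, Δh) = (-60, -145, +1.5); to C = (-75, 125, -3.7).
Determinant of the coordinate differences = (-60)·125 − (-75)·(-145) = -18375.
∂h/∂x = [(+1.5)·125 − (-3.7)·(-145)] / -18375 = +0.01899
∂h/∂y = [(-60)·(-3.7) − (-75)·(+1.5)] / -18375 = -0.01820
h(657098, 5599475) = 15.5 + (+0.01899)·(-190) + (-0.01820)·(115) = 15.5 -3.609 -2.093 = 9.798 m.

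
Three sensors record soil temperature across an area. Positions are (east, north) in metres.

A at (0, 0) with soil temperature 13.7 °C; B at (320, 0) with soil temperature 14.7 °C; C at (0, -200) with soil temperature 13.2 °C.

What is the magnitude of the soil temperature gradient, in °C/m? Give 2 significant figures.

∂T/∂x = (14.7 − 13.7) / (320 − 0) = +0.003125
∂T/∂y = (13.2 − 13.7) / (-200 − 0) = +0.002500
|∇f| = √(0.003125² + 0.002500²) = 0.004002 °C/m

0.0040 °C/m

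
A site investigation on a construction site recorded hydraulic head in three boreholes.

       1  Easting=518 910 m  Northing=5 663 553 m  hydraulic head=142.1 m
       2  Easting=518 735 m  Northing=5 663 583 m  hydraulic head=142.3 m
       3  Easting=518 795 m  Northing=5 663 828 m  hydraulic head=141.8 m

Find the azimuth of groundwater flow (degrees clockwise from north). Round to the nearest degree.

040°

Differences from 1: to 2 (Δx, Δy, Δh) = (-175, 30, +0.2); to 3 = (-115, 275, -0.3).
Solve a·Δx + b·Δy = Δh: det = (-175)·275 − (-115)·30 = -44675.
∂h/∂x = [(+0.2)·275 − (-0.3)·30] / -44675 = -0.001433
∂h/∂y = [(-175)·(-0.3) − (-115)·(+0.2)] / -44675 = -0.001690
Flow direction (−∇h) has components (+0.001433 E, +0.001690 N).
Azimuth = atan2(E, N) = atan2(+0.001433, +0.001690) = 40.3° ≈ 040°.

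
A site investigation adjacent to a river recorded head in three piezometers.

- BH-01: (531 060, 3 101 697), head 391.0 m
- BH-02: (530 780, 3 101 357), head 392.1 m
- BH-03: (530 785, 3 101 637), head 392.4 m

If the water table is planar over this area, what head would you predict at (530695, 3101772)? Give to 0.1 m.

393.0 m

Taking BH-01 as reference: BH-02−BH-01 = (-280, -340, +1.1); BH-03−BH-01 = (-275, -60, +1.4).
Determinant of the coordinate differences = (-280)·(-60) − (-275)·(-340) = -76700.
∂h/∂x = [(+1.1)·(-60) − (+1.4)·(-340)] / -76700 = -0.005346
∂h/∂y = [(-280)·(+1.4) − (-275)·(+1.1)] / -76700 = +0.001167
h(530695, 3101772) = 391.0 + (-0.005346)·(-365) + (+0.001167)·(75) = 391.0 +1.951 +0.088 = 393.039 m.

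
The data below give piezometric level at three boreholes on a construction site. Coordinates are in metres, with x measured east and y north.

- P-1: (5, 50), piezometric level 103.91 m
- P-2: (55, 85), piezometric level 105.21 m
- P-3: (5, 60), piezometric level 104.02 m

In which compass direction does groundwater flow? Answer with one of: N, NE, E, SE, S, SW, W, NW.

Taking P-1 as reference: P-2−P-1 = (50, 35, +1.30); P-3−P-1 = (0, 10, +0.11).
Solve a·Δx + b·Δy = Δh: det = 50·10 − 0·35 = 500.
∂h/∂x = [(+1.30)·10 − (+0.11)·35] / 500 = +0.01830
∂h/∂y = [50·(+0.11) − 0·(+1.30)] / 500 = +0.01100
Flow = −∇h = (-0.01830 east, -0.01100 north), which points southwest.

SW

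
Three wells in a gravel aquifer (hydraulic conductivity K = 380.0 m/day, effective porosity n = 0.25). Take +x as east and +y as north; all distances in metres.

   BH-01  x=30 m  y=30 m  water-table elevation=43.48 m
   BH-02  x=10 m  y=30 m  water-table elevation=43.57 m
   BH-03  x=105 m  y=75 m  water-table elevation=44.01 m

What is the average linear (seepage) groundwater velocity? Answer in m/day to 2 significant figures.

30 m/day

With h = a·x + b·y + c and BH-01 as origin, the differences give:
  (-20)·a + 0·b = +0.09
  75·a + 45·b = +0.53
Eliminate b (×45 and ×0, subtract): -900·a = 4.050 → a = ∂h/∂x = -0.004500
Back-substitute: b = ∂h/∂y = +0.01928.
|∇h| = √(-0.004500² + 0.01928²) = 0.0198
Seepage velocity v = K·i/n = 380.0 × 0.0198 / 0.25 = 30.1 m/day.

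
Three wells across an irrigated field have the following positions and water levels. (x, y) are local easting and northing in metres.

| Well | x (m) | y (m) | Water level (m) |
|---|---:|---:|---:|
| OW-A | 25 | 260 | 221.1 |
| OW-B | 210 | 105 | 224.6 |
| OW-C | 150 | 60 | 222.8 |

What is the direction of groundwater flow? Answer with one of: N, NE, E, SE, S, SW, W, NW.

With h = a·x + b·y + c and OW-A as origin, the differences give:
  185·a + (-155)·b = +3.5
  125·a + (-200)·b = +1.7
Eliminate b (×(-200) and ×(-155), subtract): -17625·a = -436.50 → a = ∂h/∂x = +0.02477
Back-substitute: b = ∂h/∂y = +0.006979.
Flow = −∇h = (-0.02477 east, -0.006979 north), which points west.

W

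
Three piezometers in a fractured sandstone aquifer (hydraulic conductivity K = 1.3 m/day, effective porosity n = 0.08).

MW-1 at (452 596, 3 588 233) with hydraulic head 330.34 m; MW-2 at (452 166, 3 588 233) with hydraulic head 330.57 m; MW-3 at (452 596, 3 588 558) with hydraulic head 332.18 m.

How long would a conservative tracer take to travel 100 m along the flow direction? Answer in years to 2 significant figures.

∂h/∂x = (330.57 − 330.34) / (452166 − 452596) = -0.0005349
∂h/∂y = (332.18 − 330.34) / (3588558 − 3588233) = +0.005662
|∇h| = √(-0.0005349² + 0.005662²) = 0.005687
Seepage velocity v = K·i/n = 1.3 × 0.005687 / 0.08 = 0.09241 m/day.
t = 100 / 0.09241 = 1082 days = 2.96 years.

3.0 years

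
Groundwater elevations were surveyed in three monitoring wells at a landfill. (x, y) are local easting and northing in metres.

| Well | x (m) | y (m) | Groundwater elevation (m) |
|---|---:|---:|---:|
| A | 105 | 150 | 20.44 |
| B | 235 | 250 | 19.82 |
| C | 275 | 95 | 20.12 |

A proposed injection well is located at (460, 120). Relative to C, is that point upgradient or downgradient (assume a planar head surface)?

downgradient

Taking A as reference: B−A = (130, 100, -0.62); C−A = (170, -55, -0.32).
Determinant of the coordinate differences = 130·(-55) − 170·100 = -24150.
∂h/∂x = [(-0.62)·(-55) − (-0.32)·100] / -24150 = -0.002737
∂h/∂y = [130·(-0.32) − 170·(-0.62)] / -24150 = -0.002642
Head at (460, 120) = 20.44 + (-0.002737)·(355) + (-0.002642)·(-30) = 19.55 m.
That is lower than the 20.12 m at C, so the point is downgradient.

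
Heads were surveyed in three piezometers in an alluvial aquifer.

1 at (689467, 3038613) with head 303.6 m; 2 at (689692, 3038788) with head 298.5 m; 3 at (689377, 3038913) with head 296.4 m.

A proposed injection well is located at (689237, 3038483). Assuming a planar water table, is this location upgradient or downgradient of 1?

upgradient

Three-point gradient (reference 1): Δ to 2 = (225, 175, -5.1), Δ to 3 = (-90, 300, -7.2).
∂h/∂x = -0.003243, ∂h/∂y = -0.02497 (det = 83250).
Head at (689237, 3038483) = 303.6 + (-0.003243)·(-230) + (-0.02497)·(-130) = 307.59 m.
That is higher than the 303.6 m at 1, so the point is upgradient.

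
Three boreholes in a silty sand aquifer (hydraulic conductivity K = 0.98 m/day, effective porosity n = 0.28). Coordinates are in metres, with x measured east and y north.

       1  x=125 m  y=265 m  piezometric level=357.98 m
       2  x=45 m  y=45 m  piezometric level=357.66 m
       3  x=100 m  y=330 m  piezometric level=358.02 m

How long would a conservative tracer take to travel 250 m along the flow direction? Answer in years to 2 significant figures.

Taking 1 as reference: 2−1 = (-80, -220, -0.32); 3−1 = (-25, 65, +0.04).
Determinant of the coordinate differences = (-80)·65 − (-25)·(-220) = -10700.
∂h/∂x = [(-0.32)·65 − (+0.04)·(-220)] / -10700 = +0.001121
∂h/∂y = [(-80)·(+0.04) − (-25)·(-0.32)] / -10700 = +0.001047
|∇h| = √(0.001121² + 0.001047²) = 0.001534
Seepage velocity v = K·i/n = 0.98 × 0.001534 / 0.28 = 0.005369 m/day.
t = 250 / 0.005369 = 4.656e+04 days = 127 years.

130 years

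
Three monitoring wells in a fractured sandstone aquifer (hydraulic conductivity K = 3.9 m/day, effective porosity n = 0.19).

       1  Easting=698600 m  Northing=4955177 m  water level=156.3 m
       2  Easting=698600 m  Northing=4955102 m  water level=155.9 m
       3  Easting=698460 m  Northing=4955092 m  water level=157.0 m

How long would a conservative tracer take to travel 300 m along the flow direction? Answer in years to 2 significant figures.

4.1 years

Differences from 1: to 2 (Δx, Δy, Δh) = (0, -75, -0.4); to 3 = (-140, -85, +0.7).
Determinant of the coordinate differences = 0·(-85) − (-140)·(-75) = -10500.
∂h/∂x = [(-0.4)·(-85) − (+0.7)·(-75)] / -10500 = -0.008238
∂h/∂y = [0·(+0.7) − (-140)·(-0.4)] / -10500 = +0.005333
|∇h| = √(-0.008238² + 0.005333²) = 0.009814
Seepage velocity v = K·i/n = 3.9 × 0.009814 / 0.19 = 0.2014 m/day.
t = 300 / 0.2014 = 1490 days = 4.08 years.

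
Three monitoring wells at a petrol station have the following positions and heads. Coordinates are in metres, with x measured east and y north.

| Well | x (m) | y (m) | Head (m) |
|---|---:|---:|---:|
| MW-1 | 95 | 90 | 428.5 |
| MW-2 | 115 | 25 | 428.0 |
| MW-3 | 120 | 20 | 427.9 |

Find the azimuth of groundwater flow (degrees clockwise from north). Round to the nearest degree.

Differences from MW-1: to MW-2 (Δx, Δy, Δh) = (20, -65, -0.5); to MW-3 = (25, -70, -0.6).
Determinant of the coordinate differences = 20·(-70) − 25·(-65) = 225.
∂h/∂x = [(-0.5)·(-70) − (-0.6)·(-65)] / 225 = -0.01778
∂h/∂y = [20·(-0.6) − 25·(-0.5)] / 225 = +0.002222
Flow direction (−∇h) has components (+0.01778 E, -0.002222 N).
Azimuth = atan2(E, N) = atan2(+0.01778, -0.002222) = 97.1° ≈ 097°.

097°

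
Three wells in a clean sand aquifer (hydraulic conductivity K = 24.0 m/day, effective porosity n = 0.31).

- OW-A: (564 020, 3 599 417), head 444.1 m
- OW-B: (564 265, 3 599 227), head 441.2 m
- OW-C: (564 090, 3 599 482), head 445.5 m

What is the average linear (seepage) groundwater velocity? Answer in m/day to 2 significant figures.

Taking OW-A as reference: OW-B−OW-A = (245, -190, -2.9); OW-C−OW-A = (70, 65, +1.4).
Solve a·Δx + b·Δy = Δh: det = 245·65 − 70·(-190) = 29225.
∂h/∂x = [(-2.9)·65 − (+1.4)·(-190)] / 29225 = +0.002652
∂h/∂y = [245·(+1.4) − 70·(-2.9)] / 29225 = +0.01868
|∇h| = √(0.002652² + 0.01868²) = 0.01887
Seepage velocity v = K·i/n = 24.0 × 0.01887 / 0.31 = 1.461 m/day.

1.5 m/day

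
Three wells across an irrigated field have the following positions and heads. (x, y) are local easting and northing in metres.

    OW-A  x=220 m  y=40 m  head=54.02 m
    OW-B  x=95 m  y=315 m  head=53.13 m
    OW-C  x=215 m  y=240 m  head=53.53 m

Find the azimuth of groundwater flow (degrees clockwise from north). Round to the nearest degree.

With h = a·x + b·y + c and OW-A as origin, the differences give:
  (-125)·a + 275·b = -0.89
  (-5)·a + 200·b = -0.49
Eliminate b (×200 and ×275, subtract): -23625·a = -43.250 → a = ∂h/∂x = +0.001831
Back-substitute: b = ∂h/∂y = -0.002404.
Flow direction (−∇h) has components (-0.001831 E, +0.002404 N).
Azimuth = atan2(E, N) = atan2(-0.001831, +0.002404) = 322.7° ≈ 323°.

323°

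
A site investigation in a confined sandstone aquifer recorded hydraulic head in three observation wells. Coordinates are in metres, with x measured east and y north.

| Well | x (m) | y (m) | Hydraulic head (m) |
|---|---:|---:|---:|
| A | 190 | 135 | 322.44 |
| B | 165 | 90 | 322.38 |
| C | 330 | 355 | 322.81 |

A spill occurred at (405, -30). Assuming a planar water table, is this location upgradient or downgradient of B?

upgradient

Three-point gradient (reference A): Δ to B = (-25, -45, -0.06), Δ to C = (140, 220, +0.37).
∂h/∂x = +0.004312, ∂h/∂y = -0.001062 (det = 800).
Head at (405, -30) = 322.44 + (+0.004312)·(215) + (-0.001062)·(-165) = 323.54 m.
That is higher than the 322.38 m at B, so the point is upgradient.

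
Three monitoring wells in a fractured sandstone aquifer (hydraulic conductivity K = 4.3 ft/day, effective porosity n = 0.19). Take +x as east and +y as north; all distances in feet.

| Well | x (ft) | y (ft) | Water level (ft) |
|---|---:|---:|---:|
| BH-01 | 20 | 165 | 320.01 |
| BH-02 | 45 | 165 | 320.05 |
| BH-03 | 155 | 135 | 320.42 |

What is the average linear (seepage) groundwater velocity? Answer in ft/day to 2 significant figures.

0.15 ft/day

With h = a·x + b·y + c and BH-01 as origin, the differences give:
  25·a + 0·b = +0.04
  135·a + (-30)·b = +0.41
Eliminate b (×(-30) and ×0, subtract): -750·a = -1.200 → a = ∂h/∂x = +0.001600
Back-substitute: b = ∂h/∂y = -0.006467.
|∇h| = √(0.001600² + -0.006467²) = 0.006662
Seepage velocity v = K·i/n = 4.3 × 0.006662 / 0.19 = 0.1508 ft/day.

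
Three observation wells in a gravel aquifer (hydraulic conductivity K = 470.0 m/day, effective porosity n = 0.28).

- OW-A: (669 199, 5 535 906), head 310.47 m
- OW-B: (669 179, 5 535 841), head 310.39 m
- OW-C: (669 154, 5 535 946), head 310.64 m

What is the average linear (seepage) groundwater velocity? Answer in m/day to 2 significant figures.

Three-point gradient (reference OW-A): Δ to OW-B = (-20, -65, -0.08), Δ to OW-C = (-45, 40, +0.17).
∂h/∂x = -0.002107, ∂h/∂y = +0.001879 (det = -3725).
|∇h| = √(-0.002107² + 0.001879²) = 0.002823
Seepage velocity v = K·i/n = 470.0 × 0.002823 / 0.28 = 4.739 m/day.

4.7 m/day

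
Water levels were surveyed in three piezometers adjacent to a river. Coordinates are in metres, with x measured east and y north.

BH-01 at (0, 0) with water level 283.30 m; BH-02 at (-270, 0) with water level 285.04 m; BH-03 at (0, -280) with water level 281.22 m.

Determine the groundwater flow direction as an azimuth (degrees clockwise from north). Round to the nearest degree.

∂h/∂x = (285.04 − 283.30) / (-270 − 0) = -0.006444
∂h/∂y = (281.22 − 283.30) / (-280 − 0) = +0.007429
Flow direction (−∇h) has components (+0.006444 E, -0.007429 N).
Azimuth = atan2(E, N) = atan2(+0.006444, -0.007429) = 139.1° ≈ 139°.

139°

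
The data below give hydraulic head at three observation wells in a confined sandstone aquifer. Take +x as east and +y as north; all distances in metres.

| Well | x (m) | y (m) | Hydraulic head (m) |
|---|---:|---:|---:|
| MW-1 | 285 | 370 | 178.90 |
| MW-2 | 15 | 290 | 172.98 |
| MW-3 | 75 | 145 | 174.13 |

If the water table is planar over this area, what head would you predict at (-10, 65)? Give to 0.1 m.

Differences from MW-1: to MW-2 (Δx, Δy, Δh) = (-270, -80, -5.92); to MW-3 = (-210, -225, -4.77).
Solve a·Δx + b·Δy = Δh: det = (-270)·(-225) − (-210)·(-80) = 43950.
∂h/∂x = [(-5.92)·(-225) − (-4.77)·(-80)] / 43950 = +0.02162
∂h/∂y = [(-270)·(-4.77) − (-210)·(-5.92)] / 43950 = +0.001017
h(-10, 65) = 178.90 + (+0.02162)·(-295) + (+0.001017)·(-305) = 178.90 -6.379 -0.310 = 172.211 m.

172.2 m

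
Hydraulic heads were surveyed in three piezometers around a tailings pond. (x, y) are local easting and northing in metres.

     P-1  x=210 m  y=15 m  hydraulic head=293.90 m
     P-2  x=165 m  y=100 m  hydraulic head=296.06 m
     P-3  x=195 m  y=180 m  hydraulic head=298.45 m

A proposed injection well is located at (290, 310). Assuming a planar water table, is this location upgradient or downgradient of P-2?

Three-point gradient (reference P-1): Δ to P-2 = (-45, 85, +2.16), Δ to P-3 = (-15, 165, +4.55).
∂h/∂x = +0.004935, ∂h/∂y = +0.02802 (det = -6150).
Head at (290, 310) = 293.90 + (+0.004935)·(80) + (+0.02802)·(295) = 302.56 m.
That is higher than the 296.06 m at P-2, so the point is upgradient.

upgradient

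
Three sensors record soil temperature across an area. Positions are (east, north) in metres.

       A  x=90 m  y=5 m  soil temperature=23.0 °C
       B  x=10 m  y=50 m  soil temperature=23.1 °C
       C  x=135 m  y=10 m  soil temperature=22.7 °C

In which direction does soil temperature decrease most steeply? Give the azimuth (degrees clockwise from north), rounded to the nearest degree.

With T = a·x + b·y + c and A as origin, the differences give:
  (-80)·a + 45·b = +0.1
  45·a + 5·b = -0.3
Eliminate b (×5 and ×45, subtract): -2425·a = 14.00 → a = ∂T/∂x = -0.005773
Back-substitute: b = ∂T/∂y = -0.008041.
Steepest decrease is along −∇f: components (+0.005773 E, +0.008041 N).
Azimuth = atan2(+0.005773, +0.008041) = 35.7° ≈ 036°.

036°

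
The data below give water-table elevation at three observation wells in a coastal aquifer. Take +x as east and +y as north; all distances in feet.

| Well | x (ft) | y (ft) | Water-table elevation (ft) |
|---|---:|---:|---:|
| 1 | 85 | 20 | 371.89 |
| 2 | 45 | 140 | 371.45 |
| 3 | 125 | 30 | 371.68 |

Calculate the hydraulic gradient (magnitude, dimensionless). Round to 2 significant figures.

0.0064

Taking 1 as reference: 2−1 = (-40, 120, -0.44); 3−1 = (40, 10, -0.21).
Solve a·Δx + b·Δy = Δh: det = (-40)·10 − 40·120 = -5200.
∂h/∂x = [(-0.44)·10 − (-0.21)·120] / -5200 = -0.004000
∂h/∂y = [(-40)·(-0.21) − 40·(-0.44)] / -5200 = -0.005000
|∇h| = √(-0.004000² + -0.005000²) = 0.006403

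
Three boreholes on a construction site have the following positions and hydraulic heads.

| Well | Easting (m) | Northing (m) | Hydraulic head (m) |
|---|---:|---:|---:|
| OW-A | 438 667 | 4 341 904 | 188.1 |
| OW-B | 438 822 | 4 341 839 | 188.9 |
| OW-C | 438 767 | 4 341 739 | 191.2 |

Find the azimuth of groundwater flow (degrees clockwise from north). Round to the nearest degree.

010°

With h = a·x + b·y + c and OW-A as origin, the differences give:
  155·a + (-65)·b = +0.8
  100·a + (-165)·b = +3.1
Eliminate b (×(-165) and ×(-65), subtract): -19075·a = 69.50 → a = ∂h/∂x = -0.003644
Back-substitute: b = ∂h/∂y = -0.02100.
Flow direction (−∇h) has components (+0.003644 E, +0.02100 N).
Azimuth = atan2(E, N) = atan2(+0.003644, +0.02100) = 9.8° ≈ 010°.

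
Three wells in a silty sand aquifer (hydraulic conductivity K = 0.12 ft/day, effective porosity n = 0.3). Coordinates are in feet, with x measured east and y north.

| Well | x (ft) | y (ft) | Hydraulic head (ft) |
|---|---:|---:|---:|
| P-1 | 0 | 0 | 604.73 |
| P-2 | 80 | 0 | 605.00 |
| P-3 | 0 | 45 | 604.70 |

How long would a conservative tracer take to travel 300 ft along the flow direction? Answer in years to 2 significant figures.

∂h/∂x = (605.00 − 604.73) / (80 − 0) = +0.003375
∂h/∂y = (604.70 − 604.73) / (45 − 0) = -0.0006667
|∇h| = √(0.003375² + -0.0006667²) = 0.00344
Seepage velocity v = K·i/n = 0.12 × 0.00344 / 0.3 = 0.001376 ft/day.
t = 300 / 0.001376 = 2.18e+05 days = 597 years.

600 years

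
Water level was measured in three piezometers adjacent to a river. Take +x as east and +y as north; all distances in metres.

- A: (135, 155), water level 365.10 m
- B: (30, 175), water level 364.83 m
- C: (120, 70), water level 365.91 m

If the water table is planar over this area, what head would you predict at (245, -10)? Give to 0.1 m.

366.8 m

Differences from A: to B (Δx, Δy, Δh) = (-105, 20, -0.27); to C = (-15, -85, +0.81).
Determinant of the coordinate differences = (-105)·(-85) − (-15)·20 = 9225.
∂h/∂x = [(-0.27)·(-85) − (+0.81)·20] / 9225 = +0.0007317
∂h/∂y = [(-105)·(+0.81) − (-15)·(-0.27)] / 9225 = -0.009659
h(245, -10) = 365.10 + (+0.0007317)·(110) + (-0.009659)·(-165) = 365.10 +0.080 +1.594 = 366.774 m.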